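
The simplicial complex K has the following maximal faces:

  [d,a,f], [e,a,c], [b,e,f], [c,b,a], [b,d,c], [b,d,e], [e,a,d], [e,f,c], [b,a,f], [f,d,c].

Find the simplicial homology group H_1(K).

H_1 ≅ Z/2.

Fix the vertex order a < b < c < d < e < f and write every simplex with vertices in increasing order. Then dim K = 2 and the simplices of K are:

  0-simplices (6): a, b, c, d, e, f
  1-simplices (15): ab, ac, ad, ae, af, bc, bd, be, bf, cd, ce, cf, de, df, ef
  2-simplices (10): abc, abf, ace, ade, adf, bcd, bde, bef, cdf, cef

so the chain groups are C_0 ≅ Z^6, C_1 ≅ Z^15, C_2 ≅ Z^10.

The boundary map ∂_1: C_1 → C_0 maps an edge to its endpoints' difference, ∂[p,q] = q − p. For instance
  ∂cf = f − c.
As a 6×15 matrix over Z this has rank 5, with invariant factors (1,1,1,1,1).

Boundary ∂_2: C_2 → C_1 sends each 2-simplex [p,q,r] to [q,r] − [p,r] + [p,q]. For instance
  ∂abc = bc − ac + ab,
  ∂cdf = df − cf + cd.
As a 15×10 matrix over Z this has rank 10, with invariant factors (1,1,1,1,1,1,1,1,1,2).

Computing H_k = (kernel of ∂_k) / (image of ∂_{k+1}):

  H_1: rank ker ∂_1 − rank ∂_2 = (15 − 5) − 10 = 0, and ∂_2 has invariant factor 2 > 1, so H_1 ≅ Z/2.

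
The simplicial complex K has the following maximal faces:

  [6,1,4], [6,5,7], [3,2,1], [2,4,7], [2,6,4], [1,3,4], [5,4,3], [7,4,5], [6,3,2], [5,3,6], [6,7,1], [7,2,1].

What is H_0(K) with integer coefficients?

H_0 ≅ Z.

We work with the vertex ordering 1 < 2 < 3 < 4 < 5 < 6 < 7. The simplices of K, each written with vertices in increasing order, are:

  0-simplices (7): [1], [2], [3], [4], [5], [6], [7]
  1-simplices (18): [1,2], [1,3], [1,4], [1,6], [1,7], [2,3], [2,4], [2,6], [2,7], [3,4], [3,5], [3,6], [4,5], [4,6], [4,7], [5,6], [5,7], [6,7]
  2-simplices (12): [1,2,3], [1,2,7], [1,3,4], [1,4,6], [1,6,7], [2,3,6], [2,4,6], [2,4,7], [3,4,5], [3,5,6], [4,5,7], [5,6,7]

Hence C_0 ≅ Z^7, C_1 ≅ Z^18, C_2 ≅ Z^12.

∂_1: C_1 → C_0 maps an edge to its endpoints' difference, ∂[p,q] = q − p.
As a 7×18 matrix over Z this has rank 6, with invariant factors (1,1,1,1,1,1).

∂_2: C_2 → C_1 sends each 2-simplex [p,q,r] to [q,r] − [p,r] + [p,q]. For instance
  ∂[1,2,7] = [2,7] − [1,7] + [1,2],
  ∂[2,4,6] = [4,6] − [2,6] + [2,4].
As a 18×12 matrix over Z this has rank 12, with invariant factors (1,1,1,1,1,1,1,1,1,1,1,2).

Computing H_k = (kernel of ∂_k) / (image of ∂_{k+1}):

  H_0: rank C_0 − rank ∂_1 = 7 − 6 = 1, and the invariant factors of ∂_1 are all 1, so H_0 = Z.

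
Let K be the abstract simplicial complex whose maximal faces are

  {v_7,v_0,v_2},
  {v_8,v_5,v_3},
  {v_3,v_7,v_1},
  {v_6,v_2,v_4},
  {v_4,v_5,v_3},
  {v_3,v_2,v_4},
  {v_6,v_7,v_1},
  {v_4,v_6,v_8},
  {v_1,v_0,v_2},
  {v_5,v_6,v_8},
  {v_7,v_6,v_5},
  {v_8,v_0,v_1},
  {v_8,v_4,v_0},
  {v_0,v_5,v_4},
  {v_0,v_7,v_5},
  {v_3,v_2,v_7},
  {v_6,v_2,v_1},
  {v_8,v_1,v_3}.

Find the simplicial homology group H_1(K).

Order the vertices as v_0 < v_1 < v_2 < v_3 < v_4 < v_5 < v_6 < v_7 < v_8. Listing each simplex with vertices in this order, K has dimension 2 with simplices:

  0-simplices (9): [v_0], [v_1], [v_2], [v_3], [v_4], [v_5], [v_6], [v_7], [v_8]
  1-simplices (27): (27 of them)
  2-simplices (18): (18 of them)

Hence C_0 ≅ Z^9, C_1 ≅ Z^27, C_2 ≅ Z^18.

The boundary map ∂_1: C_1 → C_0 maps an edge to its endpoints' difference, ∂[p,q] = q − p.
The 9×27 boundary matrix has rank 8 and Smith normal form diag(1,1,1,1,1,1,1,1).

∂_2: C_2 → C_1 maps a triangle to the signed sum of its edges. For instance
  ∂[v_0,v_4,v_8] = [v_4,v_8] − [v_0,v_8] + [v_0,v_4],
  ∂[v_0,v_1,v_8] = [v_1,v_8] − [v_0,v_8] + [v_0,v_1].
The 27×18 boundary matrix has rank 18 and Smith normal form diag(1,1,1,1,1,1,1,1,1,1,1,1,1,1,1,1,1,2).

From H_k ≅ ker(∂_k) / im(∂_{k+1}) we obtain:

  H_1: rank ker ∂_1 − rank ∂_2 = (27 − 8) − 18 = 1, and ∂_2 has invariant factor 2 > 1, so H_1 = Z ⊕ Z/2.

(K is a triangulation of the Klein bottle.)

H_1 = Z ⊕ Z/2.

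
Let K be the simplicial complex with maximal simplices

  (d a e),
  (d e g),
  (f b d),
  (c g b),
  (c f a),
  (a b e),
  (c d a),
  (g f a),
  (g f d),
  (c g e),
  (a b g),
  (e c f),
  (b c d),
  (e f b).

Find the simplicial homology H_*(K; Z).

H_0 ≅ Z,  H_1 ≅ Z^2,  H_2 ≅ Z.

We work with the vertex ordering a < b < c < d < e < f < g. The simplices of K, each written with vertices in increasing order, are:

  0-simplices (7): a, b, c, d, e, f, g
  1-simplices (21): ab, ac, ad, ae, af, ag, bc, bd, be, bf, bg, cd, ce, cf, cg, de, df, dg, ef, eg, fg
  2-simplices (14): abe, abg, acd, acf, ade, afg, bcd, bcg, bdf, bef, cef, ceg, deg, dfg

so the chain groups are C_0 ≅ Z^7, C_1 ≅ Z^21, C_2 ≅ Z^14.

The boundary map ∂_1: C_1 → C_0 is given by ∂[p,q] = [q] − [p]. For instance
  ∂bc = c − b.
The 7×21 boundary matrix has rank 6 and Smith normal form diag(1,1,1,1,1,1).

Boundary ∂_2: C_2 → C_1 acts by ∂[p,q,r] = [q,r] − [p,r] + [p,q]. For instance
  ∂acd = cd − ad + ac,
  ∂bef = ef − bf + be.
As a 21×14 matrix over Z this has rank 13, with invariant factors (1,1,1,1,1,1,1,1,1,1,1,1,1).

Computing H_k = (kernel of ∂_k) / (image of ∂_{k+1}):

  H_0: rank C_0 − rank ∂_1 = 7 − 6 = 1, and the invariant factors of ∂_1 are all 1, so H_0 = Z.
  H_1: rank ker ∂_1 − rank ∂_2 = (21 − 6) − 13 = 2, and the invariant factors of ∂_2 are all 1, so H_1 = Z^2.
  H_2: rank ker ∂_2 − rank ∂_3 = (14 − 13) − 0 = 1, and there is no ∂_3, so H_2 = Z.

As a check, the Euler characteristic is 7 − 21 + 14 = 0, which agrees with 1 − 2 + 1 = 0.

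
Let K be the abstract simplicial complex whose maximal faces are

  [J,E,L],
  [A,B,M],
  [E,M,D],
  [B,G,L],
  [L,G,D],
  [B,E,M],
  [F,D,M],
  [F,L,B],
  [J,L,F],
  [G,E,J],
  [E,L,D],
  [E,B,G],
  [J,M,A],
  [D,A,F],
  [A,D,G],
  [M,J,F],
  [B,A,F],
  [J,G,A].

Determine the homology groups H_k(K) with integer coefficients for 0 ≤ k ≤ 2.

K has 9 vertices, 27 edges, 18 triangles.
rank ∂_0 = 0, rank ∂_1 = 8 ⇒ b_0 = 9 − 0 − 8 = 1; all invariant factors of ∂_1 are 1 so no torsion. So H_0 = Z.
rank ∂_1 = 8, rank ∂_2 = 18 ⇒ b_1 = 27 − 8 − 18 = 1; ∂_2 has invariant factor(s) [2] giving torsion. So H_1 = Z ⊕ Z/2Z.
rank ∂_2 = 18, rank ∂_3 = 0 ⇒ b_2 = 18 − 18 − 0 = 0. So H_2 = 0.

H_0 = Z,  H_1 = Z ⊕ Z/2Z,  H_2 = 0.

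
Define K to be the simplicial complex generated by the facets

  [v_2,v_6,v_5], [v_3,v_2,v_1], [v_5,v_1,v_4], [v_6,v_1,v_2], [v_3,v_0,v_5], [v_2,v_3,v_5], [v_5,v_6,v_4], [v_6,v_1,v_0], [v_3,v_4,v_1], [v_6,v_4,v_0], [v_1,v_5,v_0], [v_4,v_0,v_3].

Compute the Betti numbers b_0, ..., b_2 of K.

b_0 = 1, b_1 = 0, b_2 = 0.

Fix the vertex order v_0 < v_1 < v_2 < v_3 < v_4 < v_5 < v_6 and write every simplex with vertices in increasing order. Then dim K = 2 and the simplices of K are:

  0-simplices (7): [v_0], [v_1], [v_2], [v_3], [v_4], [v_5], [v_6]
  1-simplices (18): (18 of them)
  2-simplices (12): (12 of them)

giving chain groups C_0 ≅ Z^7, C_1 ≅ Z^18, C_2 ≅ Z^12.

The boundary map ∂_1: C_1 → C_0 is given by ∂[p,q] = [q] − [p]. For instance
  ∂[v_1,v_4] = [v_4] − [v_1].
As a 7×18 matrix over Z this has rank 6, with invariant factors (1,1,1,1,1,1).

∂_2: C_2 → C_1 maps a triangle to the signed sum of its edges. For instance
  ∂[v_2,v_3,v_5] = [v_3,v_5] − [v_2,v_5] + [v_2,v_3],
  ∂[v_1,v_4,v_5] = [v_4,v_5] − [v_1,v_5] + [v_1,v_4].
This gives a 18×12 integer matrix of rank 12; reducing to Smith normal form yields diagonal entries (1,1,1,1,1,1,1,1,1,1,1,2).

Now H_k = ker ∂_k / im ∂_{k+1}, so:

  H_0: rank C_0 − rank ∂_1 = 7 − 6 = 1, and the invariant factors of ∂_1 are all 1, so H_0 ≅ Z.
  H_1: rank ker ∂_1 − rank ∂_2 = (18 − 6) − 12 = 0, and ∂_2 has invariant factor 2 > 1, so H_1 ≅ Z/2Z.
  H_2: rank ker ∂_2 − rank ∂_3 = (12 − 12) − 0 = 0, and there is no ∂_3, so H_2 ≅ 0.

(K is a triangulation of the real projective plane RP^2.)

Hence the Betti numbers are b_0 = 1, b_1 = 0, b_2 = 0.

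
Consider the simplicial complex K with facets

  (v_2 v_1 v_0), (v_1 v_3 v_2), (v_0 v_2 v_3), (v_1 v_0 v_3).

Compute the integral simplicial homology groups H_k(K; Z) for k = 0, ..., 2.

H_0 ≅ Z,  H_1 = 0,  H_2 ≅ Z.

Fix the vertex order v_0 < v_1 < v_2 < v_3 and write every simplex with vertices in increasing order. Then dim K = 2 and the simplices of K are:

  0-simplices (4): [v_0], [v_1], [v_2], [v_3]
  1-simplices (6): [v_0,v_1], [v_0,v_2], [v_0,v_3], [v_1,v_2], [v_1,v_3], [v_2,v_3]
  2-simplices (4): [v_0,v_1,v_2], [v_0,v_1,v_3], [v_0,v_2,v_3], [v_1,v_2,v_3]

Hence C_0 ≅ Z^4, C_1 ≅ Z^6, C_2 ≅ Z^4.

Boundary ∂_1: C_1 → C_0 sends each edge [p,q] (with p < q) to q − p. For instance
  ∂[v_0,v_1] = [v_1] − [v_0].
As a 4×6 matrix over Z this has rank 3, with invariant factors (1,1,1).

The boundary map ∂_2: C_2 → C_1 acts by ∂[p,q,r] = [q,r] − [p,r] + [p,q]. For instance
  ∂[v_0,v_1,v_2] = [v_1,v_2] − [v_0,v_2] + [v_0,v_1],
  ∂[v_0,v_1,v_3] = [v_1,v_3] − [v_0,v_3] + [v_0,v_1].
As a 6×4 matrix over Z this has rank 3, with invariant factors (1,1,1).

Reading off H_k = ker ∂_k / im ∂_{k+1}:

  H_0: rank C_0 − rank ∂_1 = 4 − 3 = 1, and the invariant factors of ∂_1 are all 1, so H_0 ≅ Z.
  H_1: rank ker ∂_1 − rank ∂_2 = (6 − 3) − 3 = 0, and the invariant factors of ∂_2 are all 1, so H_1 ≅ 0.
  H_2: rank ker ∂_2 − rank ∂_3 = (4 − 3) − 0 = 1, and there is no ∂_3, so H_2 ≅ Z.

As a check, the Euler characteristic is 4 − 6 + 4 = 2, which agrees with 1 − 0 + 1 = 2.
(K is a triangulation of the 2-sphere S^2.)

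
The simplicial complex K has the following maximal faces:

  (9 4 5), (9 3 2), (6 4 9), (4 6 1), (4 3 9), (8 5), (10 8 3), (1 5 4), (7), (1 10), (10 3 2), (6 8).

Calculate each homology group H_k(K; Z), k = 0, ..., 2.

Fix the vertex order 1 < 2 < 3 < 4 < 5 < 6 < 7 < 8 < 9 < 10 and write every simplex with vertices in increasing order. Then dim K = 2 and the simplices of K are:

  0-simplices (10): [1], [2], [3], [4], [5], [6], [7], [8], [9], [10]
  1-simplices (19): [1,4], [1,5], [1,6], [1,10], [2,3], [2,9], [2,10], [3,4], [3,8], [3,9], [3,10], [4,5], [4,6], [4,9], [5,8], [5,9], [6,8], [6,9], [8,10]
  2-simplices (8): [1,4,5], [1,4,6], [2,3,9], [2,3,10], [3,4,9], [3,8,10], [4,5,9], [4,6,9]

Hence C_0 ≅ Z^10, C_1 ≅ Z^19, C_2 ≅ Z^8.

The boundary map ∂_1: C_1 → C_0 sends each edge [p,q] (with p < q) to q − p. For instance
  ∂[2,10] = [10] − [2].
This gives a 10×19 integer matrix of rank 8; reducing to Smith normal form yields diagonal entries (1,1,1,1,1,1,1,1).

Boundary ∂_2: C_2 → C_1 acts by ∂[p,q,r] = [q,r] − [p,r] + [p,q]. For instance
  ∂[1,4,6] = [4,6] − [1,6] + [1,4],
  ∂[2,3,10] = [3,10] − [2,10] + [2,3].
The resulting 19×8 matrix has rank 8, and its Smith normal form has invariant factors (1,1,1,1,1,1,1,1).

Now H_k = ker ∂_k / im ∂_{k+1}, so:

  H_0: rank C_0 − rank ∂_1 = 10 − 8 = 2, and the invariant factors of ∂_1 are all 1, so H_0 = Z^2.
  H_1: rank ker ∂_1 − rank ∂_2 = (19 − 8) − 8 = 3, and the invariant factors of ∂_2 are all 1, so H_1 = Z^3.
  H_2: rank ker ∂_2 − rank ∂_3 = (8 − 8) − 0 = 0, and there is no ∂_3, so H_2 = 0.

H_0 ≅ Z^2,  H_1 ≅ Z^3,  H_2 = 0.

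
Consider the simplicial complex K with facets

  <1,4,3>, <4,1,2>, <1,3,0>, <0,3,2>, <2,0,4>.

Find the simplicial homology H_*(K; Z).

H_0 ≅ Z,  H_1 ≅ Z,  H_2 = 0.

Fix the vertex order 0 < 1 < 2 < 3 < 4 and write every simplex with vertices in increasing order. Then dim K = 2 and the simplices of K are:

  0-simplices (5): [0], [1], [2], [3], [4]
  1-simplices (10): [0,1], [0,2], [0,3], [0,4], [1,2], [1,3], [1,4], [2,3], [2,4], [3,4]
  2-simplices (5): [0,1,3], [0,2,3], [0,2,4], [1,2,4], [1,3,4]

giving chain groups C_0 ≅ Z^5, C_1 ≅ Z^10, C_2 ≅ Z^5.

The boundary map ∂_1: C_1 → C_0 is given by ∂[p,q] = [q] − [p].
The resulting 5×10 matrix has rank 4, and its Smith normal form has invariant factors (1,1,1,1).

∂_2: C_2 → C_1 acts by ∂[p,q,r] = [q,r] − [p,r] + [p,q]. For instance
  ∂[1,3,4] = [3,4] − [1,4] + [1,3],
  ∂[0,2,3] = [2,3] − [0,3] + [0,2].
As a 10×5 matrix over Z this has rank 5, with invariant factors (1,1,1,1,1).

Computing H_k = (kernel of ∂_k) / (image of ∂_{k+1}):

  H_0: rank C_0 − rank ∂_1 = 5 − 4 = 1, and the invariant factors of ∂_1 are all 1, so H_0 = Z.
  H_1: rank ker ∂_1 − rank ∂_2 = (10 − 4) − 5 = 1, and the invariant factors of ∂_2 are all 1, so H_1 = Z.
  H_2: rank ker ∂_2 − rank ∂_3 = (5 − 5) − 0 = 0, and there is no ∂_3, so H_2 = 0.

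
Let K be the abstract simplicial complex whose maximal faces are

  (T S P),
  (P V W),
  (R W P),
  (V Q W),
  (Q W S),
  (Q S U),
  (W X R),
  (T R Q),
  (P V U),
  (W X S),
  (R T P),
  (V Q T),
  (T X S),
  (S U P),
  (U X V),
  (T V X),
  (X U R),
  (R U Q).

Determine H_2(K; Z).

H_2 ≅ Z.

Take the total order P < Q < R < S < T < U < V < W < X on the vertex set. Then K (dimension 2) consists of the simplices:

  0-simplices (9): P, Q, R, S, T, U, V, W, X
  1-simplices (27): PR, PS, PT, PU, PV, PW, QR, QS, QT, QU, QV, QW, RT, RU, RW, RX, ST, SU, SW, SX, TV, TX, UV, UX, VW, VX, WX
  2-simplices (18): PRT, PRW, PST, PSU, PUV, PVW, QRT, QRU, QSU, QSW, QTV, QVW, RUX, RWX, STX, SWX, TVX, UVX

so the chain groups are C_0 ≅ Z^9, C_1 ≅ Z^27, C_2 ≅ Z^18.

Boundary ∂_1: C_1 → C_0 is given by ∂[p,q] = [q] − [p].
As a 9×27 matrix over Z this has rank 8, with invariant factors (1,1,1,1,1,1,1,1).

Boundary ∂_2: C_2 → C_1 acts by ∂[p,q,r] = [q,r] − [p,r] + [p,q]. For instance
  ∂STX = TX − SX + ST,
  ∂QTV = TV − QV + QT.
The 27×18 boundary matrix has rank 17 and Smith normal form diag(1,1,1,1,1,1,1,1,1,1,1,1,1,1,1,1,1).

Now H_k = ker ∂_k / im ∂_{k+1}, so:

  H_2: rank ker ∂_2 − rank ∂_3 = (18 − 17) − 0 = 1, and there is no ∂_3, so H_2 = Z.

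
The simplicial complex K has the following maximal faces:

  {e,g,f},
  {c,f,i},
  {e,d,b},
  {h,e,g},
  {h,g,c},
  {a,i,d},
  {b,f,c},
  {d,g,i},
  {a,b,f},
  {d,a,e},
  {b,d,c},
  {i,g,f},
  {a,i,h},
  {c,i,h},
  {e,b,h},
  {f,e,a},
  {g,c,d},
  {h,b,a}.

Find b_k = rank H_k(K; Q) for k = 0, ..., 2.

We work with the vertex ordering a < b < c < d < e < f < g < h < i. The simplices of K, each written with vertices in increasing order, are:

  0-simplices (9): a, b, c, d, e, f, g, h, i
  1-simplices (27): ab, ad, ae, af, ah, ai, bc, bd, be, bf, bh, cd, cf, cg, ch, ci, de, dg, di, ef, eg, eh, fg, fi, gh, gi, hi
  2-simplices (18): abf, abh, ade, adi, aef, ahi, bcd, bcf, bde, beh, cdg, cfi, cgh, chi, dgi, efg, egh, fgi

Hence C_0 ≅ Z^9, C_1 ≅ Z^27, C_2 ≅ Z^18.

∂_1: C_1 → C_0 sends each edge [p,q] (with p < q) to q − p.
The 9×27 boundary matrix has rank 8 and Smith normal form diag(1,1,1,1,1,1,1,1).

The boundary map ∂_2: C_2 → C_1 sends each 2-simplex [p,q,r] to [q,r] − [p,r] + [p,q]. For instance
  ∂abh = bh − ah + ab,
  ∂fgi = gi − fi + fg.
As a 27×18 matrix over Z this has rank 18, with invariant factors (1,1,1,1,1,1,1,1,1,1,1,1,1,1,1,1,1,2).

From H_k ≅ ker(∂_k) / im(∂_{k+1}) we obtain:

  H_0: rank C_0 − rank ∂_1 = 9 − 8 = 1, and the invariant factors of ∂_1 are all 1, so H_0 = Z.
  H_1: rank ker ∂_1 − rank ∂_2 = (27 − 8) − 18 = 1, and ∂_2 has invariant factor 2 > 1, so H_1 = Z ⊕ Z/2Z.
  H_2: rank ker ∂_2 − rank ∂_3 = (18 − 18) − 0 = 0, and there is no ∂_3, so H_2 = 0.

Hence the Betti numbers are b_0 = 1, b_1 = 1, b_2 = 0.

b_0 = 1, b_1 = 1, b_2 = 0.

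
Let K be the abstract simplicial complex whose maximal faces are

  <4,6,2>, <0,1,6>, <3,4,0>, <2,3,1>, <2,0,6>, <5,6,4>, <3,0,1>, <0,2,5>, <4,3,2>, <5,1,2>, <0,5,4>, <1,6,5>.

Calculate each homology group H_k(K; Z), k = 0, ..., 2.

We work with the vertex ordering 0 < 1 < 2 < 3 < 4 < 5 < 6. The simplices of K, each written with vertices in increasing order, are:

  0-simplices (7): [0], [1], [2], [3], [4], [5], [6]
  1-simplices (18): [0,1], [0,2], [0,3], [0,4], [0,5], [0,6], [1,2], [1,3], [1,5], [1,6], [2,3], [2,4], [2,5], [2,6], [3,4], [4,5], [4,6], [5,6]
  2-simplices (12): [0,1,3], [0,1,6], [0,2,5], [0,2,6], [0,3,4], [0,4,5], [1,2,3], [1,2,5], [1,5,6], [2,3,4], [2,4,6], [4,5,6]

Hence C_0 ≅ Z^7, C_1 ≅ Z^18, C_2 ≅ Z^12.

∂_1: C_1 → C_0 maps an edge to its endpoints' difference, ∂[p,q] = q − p. For instance
  ∂[0,4] = [4] − [0].
This gives a 7×18 integer matrix of rank 6; reducing to Smith normal form yields diagonal entries (1,1,1,1,1,1).

Boundary ∂_2: C_2 → C_1 maps a triangle to the signed sum of its edges. For instance
  ∂[0,2,5] = [2,5] − [0,5] + [0,2],
  ∂[0,2,6] = [2,6] − [0,6] + [0,2].
This gives a 18×12 integer matrix of rank 12; reducing to Smith normal form yields diagonal entries (1,1,1,1,1,1,1,1,1,1,1,2).

Now H_k = ker ∂_k / im ∂_{k+1}, so:

  H_0: rank C_0 − rank ∂_1 = 7 − 6 = 1, and the invariant factors of ∂_1 are all 1, so H_0 ≅ Z.
  H_1: rank ker ∂_1 − rank ∂_2 = (18 − 6) − 12 = 0, and ∂_2 has invariant factor 2 > 1, so H_1 ≅ Z/2Z.
  H_2: rank ker ∂_2 − rank ∂_3 = (12 − 12) − 0 = 0, and there is no ∂_3, so H_2 ≅ 0.

As a check, the Euler characteristic is 7 − 18 + 12 = 1, which agrees with 1 − 0 + 0 = 1.

H_0 = Z,  H_1 = Z/2Z,  H_2 = 0.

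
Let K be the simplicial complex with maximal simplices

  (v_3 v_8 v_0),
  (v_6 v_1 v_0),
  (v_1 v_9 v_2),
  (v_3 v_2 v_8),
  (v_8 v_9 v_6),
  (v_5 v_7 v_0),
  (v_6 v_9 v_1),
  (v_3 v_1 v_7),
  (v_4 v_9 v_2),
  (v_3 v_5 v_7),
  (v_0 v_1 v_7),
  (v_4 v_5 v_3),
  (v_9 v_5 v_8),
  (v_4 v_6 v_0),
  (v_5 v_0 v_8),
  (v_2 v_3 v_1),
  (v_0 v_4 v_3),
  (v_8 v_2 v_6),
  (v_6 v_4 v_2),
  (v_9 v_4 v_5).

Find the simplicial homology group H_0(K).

K has 10 vertices, 30 edges, 20 triangles.
rank ∂_0 = 0, rank ∂_1 = 9 ⇒ b_0 = 10 − 0 − 9 = 1; all invariant factors of ∂_1 are 1 so no torsion. So H_0 ≅ Z.

H_0 = Z.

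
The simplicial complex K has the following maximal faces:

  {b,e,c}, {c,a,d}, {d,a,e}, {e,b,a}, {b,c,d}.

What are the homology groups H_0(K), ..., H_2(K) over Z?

H_0 ≅ Z,  H_1 ≅ Z,  H_2 = 0.

Take the total order a < b < c < d < e on the vertex set. Then K (dimension 2) consists of the simplices:

  0-simplices (5): a, b, c, d, e
  1-simplices (10): ab, ac, ad, ae, bc, bd, be, cd, ce, de
  2-simplices (5): abe, acd, ade, bcd, bce

Hence C_0 ≅ Z^5, C_1 ≅ Z^10, C_2 ≅ Z^5.

Boundary ∂_1: C_1 → C_0 sends each edge [p,q] (with p < q) to q − p. For instance
  ∂ce = e − c.
The 5×10 boundary matrix has rank 4 and Smith normal form diag(1,1,1,1).

Boundary ∂_2: C_2 → C_1 acts by ∂[p,q,r] = [q,r] − [p,r] + [p,q]. For instance
  ∂abe = be − ae + ab,
  ∂bce = ce − be + bc.
The resulting 10×5 matrix has rank 5, and its Smith normal form has invariant factors (1,1,1,1,1).

From H_k ≅ ker(∂_k) / im(∂_{k+1}) we obtain:

  H_0: rank C_0 − rank ∂_1 = 5 − 4 = 1, and the invariant factors of ∂_1 are all 1, so H_0 = Z.
  H_1: rank ker ∂_1 − rank ∂_2 = (10 − 4) − 5 = 1, and the invariant factors of ∂_2 are all 1, so H_1 = Z.
  H_2: rank ker ∂_2 − rank ∂_3 = (5 − 5) − 0 = 0, and there is no ∂_3, so H_2 = 0.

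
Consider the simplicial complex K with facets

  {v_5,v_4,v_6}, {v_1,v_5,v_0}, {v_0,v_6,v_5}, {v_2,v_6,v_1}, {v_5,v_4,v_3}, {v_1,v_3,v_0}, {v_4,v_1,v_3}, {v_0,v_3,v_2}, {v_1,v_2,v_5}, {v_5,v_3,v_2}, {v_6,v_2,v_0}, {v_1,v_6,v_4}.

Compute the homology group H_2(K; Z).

Order the vertices as v_0 < v_1 < v_2 < v_3 < v_4 < v_5 < v_6. Listing each simplex with vertices in this order, K has dimension 2 with simplices:

  0-simplices (7): [v_0], [v_1], [v_2], [v_3], [v_4], [v_5], [v_6]
  1-simplices (18): (18 of them)
  2-simplices (12): (12 of them)

Hence C_0 ≅ Z^7, C_1 ≅ Z^18, C_2 ≅ Z^12.

Boundary ∂_1: C_1 → C_0 sends each edge [p,q] (with p < q) to q − p. For instance
  ∂[v_2,v_5] = [v_5] − [v_2].
This gives a 7×18 integer matrix of rank 6; reducing to Smith normal form yields diagonal entries (1,1,1,1,1,1).

The boundary map ∂_2: C_2 → C_1 sends each 2-simplex [p,q,r] to [q,r] − [p,r] + [p,q]. For instance
  ∂[v_0,v_2,v_3] = [v_2,v_3] − [v_0,v_3] + [v_0,v_2],
  ∂[v_1,v_2,v_5] = [v_2,v_5] − [v_1,v_5] + [v_1,v_2].
As a 18×12 matrix over Z this has rank 12, with invariant factors (1,1,1,1,1,1,1,1,1,1,1,2).

Computing H_k = (kernel of ∂_k) / (image of ∂_{k+1}):

  H_2: rank ker ∂_2 − rank ∂_3 = (12 − 12) − 0 = 0, and there is no ∂_3, so H_2 = 0.

(K is a triangulation of the real projective plane RP^2.)

H_2 ≅ 0.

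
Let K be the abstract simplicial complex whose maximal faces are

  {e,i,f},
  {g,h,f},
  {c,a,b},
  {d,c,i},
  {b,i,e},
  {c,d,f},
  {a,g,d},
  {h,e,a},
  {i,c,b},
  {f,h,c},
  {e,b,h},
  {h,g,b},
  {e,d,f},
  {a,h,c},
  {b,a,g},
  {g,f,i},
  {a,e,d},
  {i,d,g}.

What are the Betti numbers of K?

Take the total order a < b < c < d < e < f < g < h < i on the vertex set. Then K (dimension 2) consists of the simplices:

  0-simplices (9): a, b, c, d, e, f, g, h, i
  1-simplices (27): ab, ac, ad, ae, ag, ah, bc, be, bg, bh, bi, cd, cf, ch, ci, de, df, dg, di, ef, eh, ei, fg, fh, fi, gh, gi
  2-simplices (18): abc, abg, ach, ade, adg, aeh, bci, beh, bei, bgh, cdf, cdi, cfh, def, dgi, efi, fgh, fgi

giving chain groups C_0 ≅ Z^9, C_1 ≅ Z^27, C_2 ≅ Z^18.

∂_1: C_1 → C_0 is given by ∂[p,q] = [q] − [p]. For instance
  ∂bh = h − b.
The resulting 9×27 matrix has rank 8, and its Smith normal form has invariant factors (1,1,1,1,1,1,1,1).

The boundary map ∂_2: C_2 → C_1 sends each 2-simplex [p,q,r] to [q,r] − [p,r] + [p,q]. For instance
  ∂beh = eh − bh + be,
  ∂bgh = gh − bh + bg.
This gives a 27×18 integer matrix of rank 18; reducing to Smith normal form yields diagonal entries (1,1,1,1,1,1,1,1,1,1,1,1,1,1,1,1,1,2).

Computing H_k = (kernel of ∂_k) / (image of ∂_{k+1}):

  H_0: rank C_0 − rank ∂_1 = 9 − 8 = 1, and the invariant factors of ∂_1 are all 1, so H_0 ≅ Z.
  H_1: rank ker ∂_1 − rank ∂_2 = (27 − 8) − 18 = 1, and ∂_2 has invariant factor 2 > 1, so H_1 ≅ Z ⊕ Z/2.
  H_2: rank ker ∂_2 − rank ∂_3 = (18 − 18) − 0 = 0, and there is no ∂_3, so H_2 ≅ 0.

As a check, the Euler characteristic is 9 − 27 + 18 = 0, which agrees with 1 − 1 + 0 = 0.

Hence the Betti numbers are b_0 = 1, b_1 = 1, b_2 = 0.

b_0 = 1, b_1 = 1, b_2 = 0.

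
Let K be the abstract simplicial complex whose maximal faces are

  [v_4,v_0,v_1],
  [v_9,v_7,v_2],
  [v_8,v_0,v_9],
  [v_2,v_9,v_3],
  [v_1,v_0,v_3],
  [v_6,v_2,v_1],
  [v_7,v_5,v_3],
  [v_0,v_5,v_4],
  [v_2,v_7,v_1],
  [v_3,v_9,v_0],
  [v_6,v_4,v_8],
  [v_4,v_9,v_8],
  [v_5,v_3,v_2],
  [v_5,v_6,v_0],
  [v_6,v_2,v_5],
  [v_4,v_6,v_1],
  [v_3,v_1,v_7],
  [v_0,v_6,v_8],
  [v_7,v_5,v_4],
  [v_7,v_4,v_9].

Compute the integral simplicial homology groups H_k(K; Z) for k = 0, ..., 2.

H_0 = Z,  H_1 = Z ⊕ Z/2,  H_2 = 0.

Fix the vertex order v_0 < v_1 < v_2 < v_3 < v_4 < v_5 < v_6 < v_7 < v_8 < v_9 and write every simplex with vertices in increasing order. Then dim K = 2 and the simplices of K are:

  0-simplices (10): [v_0], [v_1], [v_2], [v_3], [v_4], [v_5], [v_6], [v_7], [v_8], [v_9]
  1-simplices (30): (30 of them)
  2-simplices (20): (20 of them)

so the chain groups are C_0 ≅ Z^10, C_1 ≅ Z^30, C_2 ≅ Z^20.

The boundary map ∂_1: C_1 → C_0 maps an edge to its endpoints' difference, ∂[p,q] = q − p. For instance
  ∂[v_5,v_7] = [v_7] − [v_5].
This gives a 10×30 integer matrix of rank 9; reducing to Smith normal form yields diagonal entries (1,1,1,1,1,1,1,1,1).

The boundary map ∂_2: C_2 → C_1 maps a triangle to the signed sum of its edges. For instance
  ∂[v_0,v_1,v_3] = [v_1,v_3] − [v_0,v_3] + [v_0,v_1],
  ∂[v_2,v_3,v_5] = [v_3,v_5] − [v_2,v_5] + [v_2,v_3].
The resulting 30×20 matrix has rank 20, and its Smith normal form has invariant factors (1,1,1,1,1,1,1,1,1,1,1,1,1,1,1,1,1,1,1,2).

Reading off H_k = ker ∂_k / im ∂_{k+1}:

  H_0: rank C_0 − rank ∂_1 = 10 − 9 = 1, and the invariant factors of ∂_1 are all 1, so H_0 ≅ Z.
  H_1: rank ker ∂_1 − rank ∂_2 = (30 − 9) − 20 = 1, and ∂_2 has invariant factor 2 > 1, so H_1 ≅ Z ⊕ Z/2.
  H_2: rank ker ∂_2 − rank ∂_3 = (20 − 20) − 0 = 0, and there is no ∂_3, so H_2 ≅ 0.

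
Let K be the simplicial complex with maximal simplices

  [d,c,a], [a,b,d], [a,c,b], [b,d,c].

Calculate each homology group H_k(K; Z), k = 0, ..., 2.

We work with the vertex ordering a < b < c < d. The simplices of K, each written with vertices in increasing order, are:

  0-simplices (4): a, b, c, d
  1-simplices (6): ab, ac, ad, bc, bd, cd
  2-simplices (4): abc, abd, acd, bcd

giving chain groups C_0 ≅ Z^4, C_1 ≅ Z^6, C_2 ≅ Z^4.

∂_1: C_1 → C_0 maps an edge to its endpoints' difference, ∂[p,q] = q − p.
The 4×6 boundary matrix has rank 3 and Smith normal form diag(1,1,1).

The boundary map ∂_2: C_2 → C_1 maps a triangle to the signed sum of its edges. For instance
  ∂abc = bc − ac + ab,
  ∂bcd = cd − bd + bc.
As a 6×4 matrix over Z this has rank 3, with invariant factors (1,1,1).

Reading off H_k = ker ∂_k / im ∂_{k+1}:

  H_0: rank C_0 − rank ∂_1 = 4 − 3 = 1, and the invariant factors of ∂_1 are all 1, so H_0 ≅ Z.
  H_1: rank ker ∂_1 − rank ∂_2 = (6 − 3) − 3 = 0, and the invariant factors of ∂_2 are all 1, so H_1 ≅ 0.
  H_2: rank ker ∂_2 − rank ∂_3 = (4 − 3) − 0 = 1, and there is no ∂_3, so H_2 ≅ Z.

As a check, the Euler characteristic is 4 − 6 + 4 = 2, which agrees with 1 − 0 + 1 = 2.
(K is a triangulation of the 2-sphere S^2.)

H_0 ≅ Z,  H_1 = 0,  H_2 ≅ Z.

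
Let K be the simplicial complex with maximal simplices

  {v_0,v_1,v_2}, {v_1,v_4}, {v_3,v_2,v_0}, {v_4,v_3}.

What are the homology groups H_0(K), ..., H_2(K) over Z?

H_0 = Z,  H_1 = Z,  H_2 = 0.

Fix the vertex order v_0 < v_1 < v_2 < v_3 < v_4 and write every simplex with vertices in increasing order. Then dim K = 2 and the simplices of K are:

  0-simplices (5): [v_0], [v_1], [v_2], [v_3], [v_4]
  1-simplices (7): [v_0,v_1], [v_0,v_2], [v_0,v_3], [v_1,v_2], [v_1,v_4], [v_2,v_3], [v_3,v_4]
  2-simplices (2): [v_0,v_1,v_2], [v_0,v_2,v_3]

Hence C_0 ≅ Z^5, C_1 ≅ Z^7, C_2 ≅ Z^2.

Boundary ∂_1: C_1 → C_0 is given by ∂[p,q] = [q] − [p]. For instance
  ∂[v_2,v_3] = [v_3] − [v_2].
This gives a 5×7 integer matrix of rank 4; reducing to Smith normal form yields diagonal entries (1,1,1,1).

The boundary map ∂_2: C_2 → C_1 maps a triangle to the signed sum of its edges. For instance
  ∂[v_0,v_2,v_3] = [v_2,v_3] − [v_0,v_3] + [v_0,v_2],
  ∂[v_0,v_1,v_2] = [v_1,v_2] − [v_0,v_2] + [v_0,v_1].
As a 7×2 matrix over Z this has rank 2, with invariant factors (1,1).

From H_k ≅ ker(∂_k) / im(∂_{k+1}) we obtain:

  H_0: rank C_0 − rank ∂_1 = 5 − 4 = 1, and the invariant factors of ∂_1 are all 1, so H_0 ≅ Z.
  H_1: rank ker ∂_1 − rank ∂_2 = (7 − 4) − 2 = 1, and the invariant factors of ∂_2 are all 1, so H_1 ≅ Z.
  H_2: rank ker ∂_2 − rank ∂_3 = (2 − 2) − 0 = 0, and there is no ∂_3, so H_2 ≅ 0.

As a check, the Euler characteristic is 5 − 7 + 2 = 0, which agrees with 1 − 1 + 0 = 0.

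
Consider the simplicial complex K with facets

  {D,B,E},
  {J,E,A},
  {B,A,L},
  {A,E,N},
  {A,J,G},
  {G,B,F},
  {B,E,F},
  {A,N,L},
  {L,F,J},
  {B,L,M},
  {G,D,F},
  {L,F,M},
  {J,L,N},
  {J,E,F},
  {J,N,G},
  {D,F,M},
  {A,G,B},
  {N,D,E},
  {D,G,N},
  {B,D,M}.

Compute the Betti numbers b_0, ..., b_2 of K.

Fix the vertex order A < B < D < E < F < G < J < L < M < N and write every simplex with vertices in increasing order. Then dim K = 2 and the simplices of K are:

  0-simplices (10): A, B, D, E, F, G, J, L, M, N
  1-simplices (30): AB, AE, AG, AJ, AL, AN, BD, BE, BF, BG, BL, BM, DE, DF, DG, DM, DN, EF, EJ, EN, FG, FJ, FL, FM, GJ, GN, JL, JN, LM, LN
  2-simplices (20): ABG, ABL, AEJ, AEN, AGJ, ALN, BDE, BDM, BEF, BFG, BLM, DEN, DFG, DFM, DGN, EFJ, FJL, FLM, GJN, JLN

giving chain groups C_0 ≅ Z^10, C_1 ≅ Z^30, C_2 ≅ Z^20.

∂_1: C_1 → C_0 is given by ∂[p,q] = [q] − [p].
This gives a 10×30 integer matrix of rank 9; reducing to Smith normal form yields diagonal entries (1,1,1,1,1,1,1,1,1).

Boundary ∂_2: C_2 → C_1 acts by ∂[p,q,r] = [q,r] − [p,r] + [p,q]. For instance
  ∂DFM = FM − DM + DF,
  ∂EFJ = FJ − EJ + EF.
The 30×20 boundary matrix has rank 20 and Smith normal form diag(1,1,1,1,1,1,1,1,1,1,1,1,1,1,1,1,1,1,1,2).

Now H_k = ker ∂_k / im ∂_{k+1}, so:

  H_0: rank C_0 − rank ∂_1 = 10 − 9 = 1, and the invariant factors of ∂_1 are all 1, so H_0 ≅ Z.
  H_1: rank ker ∂_1 − rank ∂_2 = (30 − 9) − 20 = 1, and ∂_2 has invariant factor 2 > 1, so H_1 ≅ Z × Z/2.
  H_2: rank ker ∂_2 − rank ∂_3 = (20 − 20) − 0 = 0, and there is no ∂_3, so H_2 ≅ 0.

As a check, the Euler characteristic is 10 − 30 + 20 = 0, which agrees with 1 − 1 + 0 = 0.

Hence the Betti numbers are b_0 = 1, b_1 = 1, b_2 = 0.

b_0 = 1, b_1 = 1, b_2 = 0.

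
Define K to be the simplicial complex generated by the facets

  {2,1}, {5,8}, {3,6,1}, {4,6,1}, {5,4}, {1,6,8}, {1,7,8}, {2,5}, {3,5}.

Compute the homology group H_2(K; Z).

Fix the vertex order 1 < 2 < 3 < 4 < 5 < 6 < 7 < 8 and write every simplex with vertices in increasing order. Then dim K = 2 and the simplices of K are:

  0-simplices (8): [1], [2], [3], [4], [5], [6], [7], [8]
  1-simplices (14): [1,2], [1,3], [1,4], [1,6], [1,7], [1,8], [2,5], [3,5], [3,6], [4,5], [4,6], [5,8], [6,8], [7,8]
  2-simplices (4): [1,3,6], [1,4,6], [1,6,8], [1,7,8]

giving chain groups C_0 ≅ Z^8, C_1 ≅ Z^14, C_2 ≅ Z^4.

∂_1: C_1 → C_0 maps an edge to its endpoints' difference, ∂[p,q] = q − p. For instance
  ∂[5,8] = [8] − [5].
This gives a 8×14 integer matrix of rank 7; reducing to Smith normal form yields diagonal entries (1,1,1,1,1,1,1).

Boundary ∂_2: C_2 → C_1 sends each 2-simplex [p,q,r] to [q,r] − [p,r] + [p,q]. For instance
  ∂[1,7,8] = [7,8] − [1,8] + [1,7],
  ∂[1,4,6] = [4,6] − [1,6] + [1,4].
The resulting 14×4 matrix has rank 4, and its Smith normal form has invariant factors (1,1,1,1).

Now H_k = ker ∂_k / im ∂_{k+1}, so:

  H_2: rank ker ∂_2 − rank ∂_3 = (4 − 4) − 0 = 0, and there is no ∂_3, so H_2 ≅ 0.

H_2 = 0.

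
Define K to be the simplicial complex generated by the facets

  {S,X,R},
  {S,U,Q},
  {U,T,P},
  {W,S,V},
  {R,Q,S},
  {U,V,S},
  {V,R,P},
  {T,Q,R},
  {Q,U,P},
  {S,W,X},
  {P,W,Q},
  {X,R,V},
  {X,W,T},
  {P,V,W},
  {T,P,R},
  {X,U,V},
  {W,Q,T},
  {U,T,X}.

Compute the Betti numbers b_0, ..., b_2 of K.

We work with the vertex ordering P < Q < R < S < T < U < V < W < X. The simplices of K, each written with vertices in increasing order, are:

  0-simplices (9): P, Q, R, S, T, U, V, W, X
  1-simplices (27): PQ, PR, PT, PU, PV, PW, QR, QS, QT, QU, QW, RS, RT, RV, RX, SU, SV, SW, SX, TU, TW, TX, UV, UX, VW, VX, WX
  2-simplices (18): PQU, PQW, PRT, PRV, PTU, PVW, QRS, QRT, QSU, QTW, RSX, RVX, SUV, SVW, SWX, TUX, TWX, UVX

giving chain groups C_0 ≅ Z^9, C_1 ≅ Z^27, C_2 ≅ Z^18.

The boundary map ∂_1: C_1 → C_0 sends each edge [p,q] (with p < q) to q − p.
This gives a 9×27 integer matrix of rank 8; reducing to Smith normal form yields diagonal entries (1,1,1,1,1,1,1,1).

The boundary map ∂_2: C_2 → C_1 sends each 2-simplex [p,q,r] to [q,r] − [p,r] + [p,q]. For instance
  ∂PTU = TU − PU + PT,
  ∂TUX = UX − TX + TU.
The resulting 27×18 matrix has rank 18, and its Smith normal form has invariant factors (1,1,1,1,1,1,1,1,1,1,1,1,1,1,1,1,1,2).

Computing H_k = (kernel of ∂_k) / (image of ∂_{k+1}):

  H_0: rank C_0 − rank ∂_1 = 9 − 8 = 1, and the invariant factors of ∂_1 are all 1, so H_0 = Z.
  H_1: rank ker ∂_1 − rank ∂_2 = (27 − 8) − 18 = 1, and ∂_2 has invariant factor 2 > 1, so H_1 = Z ⊕ Z/2.
  H_2: rank ker ∂_2 − rank ∂_3 = (18 − 18) − 0 = 0, and there is no ∂_3, so H_2 = 0.

Hence the Betti numbers are b_0 = 1, b_1 = 1, b_2 = 0.

b_0 = 1, b_1 = 1, b_2 = 0.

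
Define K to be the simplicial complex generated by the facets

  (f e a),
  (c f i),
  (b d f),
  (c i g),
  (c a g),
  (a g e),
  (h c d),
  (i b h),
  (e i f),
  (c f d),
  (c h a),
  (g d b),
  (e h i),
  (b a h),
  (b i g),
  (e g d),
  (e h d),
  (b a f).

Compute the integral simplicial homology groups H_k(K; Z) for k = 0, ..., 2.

H_0 = Z,  H_1 = Z^2,  H_2 = Z.

Order the vertices as a < b < c < d < e < f < g < h < i. Listing each simplex with vertices in this order, K has dimension 2 with simplices:

  0-simplices (9): a, b, c, d, e, f, g, h, i
  1-simplices (27): ab, ac, ae, af, ag, ah, bd, bf, bg, bh, bi, cd, cf, cg, ch, ci, de, df, dg, dh, ef, eg, eh, ei, fi, gi, hi
  2-simplices (18): abf, abh, acg, ach, aef, aeg, bdf, bdg, bgi, bhi, cdf, cdh, cfi, cgi, deg, deh, efi, ehi

Hence C_0 ≅ Z^9, C_1 ≅ Z^27, C_2 ≅ Z^18.

Boundary ∂_1: C_1 → C_0 maps an edge to its endpoints' difference, ∂[p,q] = q − p.
As a 9×27 matrix over Z this has rank 8, with invariant factors (1,1,1,1,1,1,1,1).

The boundary map ∂_2: C_2 → C_1 maps a triangle to the signed sum of its edges. For instance
  ∂abh = bh − ah + ab,
  ∂cdf = df − cf + cd.
This gives a 27×18 integer matrix of rank 17; reducing to Smith normal form yields diagonal entries (1,1,1,1,1,1,1,1,1,1,1,1,1,1,1,1,1).

Reading off H_k = ker ∂_k / im ∂_{k+1}:

  H_0: rank C_0 − rank ∂_1 = 9 − 8 = 1, and the invariant factors of ∂_1 are all 1, so H_0 = Z.
  H_1: rank ker ∂_1 − rank ∂_2 = (27 − 8) − 17 = 2, and the invariant factors of ∂_2 are all 1, so H_1 = Z^2.
  H_2: rank ker ∂_2 − rank ∂_3 = (18 − 17) − 0 = 1, and there is no ∂_3, so H_2 = Z.

As a check, the Euler characteristic is 9 − 27 + 18 = 0, which agrees with 1 − 2 + 1 = 0.
(K is a triangulation of the torus T^2.)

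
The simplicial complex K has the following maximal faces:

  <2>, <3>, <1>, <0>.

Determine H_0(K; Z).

Take the total order 0 < 1 < 2 < 3 on the vertex set. Then K (dimension 0) consists of the simplices:

  0-simplices (4): [0], [1], [2], [3]

giving chain groups C_0 ≅ Z^4.

Computing H_k = (kernel of ∂_k) / (image of ∂_{k+1}):

  H_0: rank C_0 − rank ∂_1 = 4 − 0 = 4, and there is no ∂_1, so H_0 = Z^4.

H_0 ≅ Z^4.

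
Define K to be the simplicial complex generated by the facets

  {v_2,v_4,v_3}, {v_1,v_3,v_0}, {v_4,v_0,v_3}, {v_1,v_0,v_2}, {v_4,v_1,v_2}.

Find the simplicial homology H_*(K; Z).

Order the vertices as v_0 < v_1 < v_2 < v_3 < v_4. Listing each simplex with vertices in this order, K has dimension 2 with simplices:

  0-simplices (5): [v_0], [v_1], [v_2], [v_3], [v_4]
  1-simplices (10): [v_0,v_1], [v_0,v_2], [v_0,v_3], [v_0,v_4], [v_1,v_2], [v_1,v_3], [v_1,v_4], [v_2,v_3], [v_2,v_4], [v_3,v_4]
  2-simplices (5): [v_0,v_1,v_2], [v_0,v_1,v_3], [v_0,v_3,v_4], [v_1,v_2,v_4], [v_2,v_3,v_4]

so the chain groups are C_0 ≅ Z^5, C_1 ≅ Z^10, C_2 ≅ Z^5.

∂_1: C_1 → C_0 is given by ∂[p,q] = [q] − [p]. For instance
  ∂[v_2,v_3] = [v_3] − [v_2].
The 5×10 boundary matrix has rank 4 and Smith normal form diag(1,1,1,1).

∂_2: C_2 → C_1 sends each 2-simplex [p,q,r] to [q,r] − [p,r] + [p,q]. For instance
  ∂[v_2,v_3,v_4] = [v_3,v_4] − [v_2,v_4] + [v_2,v_3],
  ∂[v_0,v_3,v_4] = [v_3,v_4] − [v_0,v_4] + [v_0,v_3].
This gives a 10×5 integer matrix of rank 5; reducing to Smith normal form yields diagonal entries (1,1,1,1,1).

Now H_k = ker ∂_k / im ∂_{k+1}, so:

  H_0: rank C_0 − rank ∂_1 = 5 − 4 = 1, and the invariant factors of ∂_1 are all 1, so H_0 = Z.
  H_1: rank ker ∂_1 − rank ∂_2 = (10 − 4) − 5 = 1, and the invariant factors of ∂_2 are all 1, so H_1 = Z.
  H_2: rank ker ∂_2 − rank ∂_3 = (5 − 5) − 0 = 0, and there is no ∂_3, so H_2 = 0.

(K is a triangulation of the Möbius band.)

H_0 ≅ Z,  H_1 ≅ Z,  H_2 = 0.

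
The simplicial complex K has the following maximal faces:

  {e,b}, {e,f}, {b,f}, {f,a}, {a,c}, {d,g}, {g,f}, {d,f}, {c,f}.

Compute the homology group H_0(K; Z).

H_0 ≅ Z.

Take the total order a < b < c < d < e < f < g on the vertex set. Then K (dimension 1) consists of the simplices:

  0-simplices (7): a, b, c, d, e, f, g
  1-simplices (9): ac, af, be, bf, cf, df, dg, ef, fg

giving chain groups C_0 ≅ Z^7, C_1 ≅ Z^9.

∂_1: C_1 → C_0 sends each edge [p,q] (with p < q) to q − p.
This gives a 7×9 integer matrix of rank 6; reducing to Smith normal form yields diagonal entries (1,1,1,1,1,1).

Now H_k = ker ∂_k / im ∂_{k+1}, so:

  H_0: rank C_0 − rank ∂_1 = 7 − 6 = 1, and the invariant factors of ∂_1 are all 1, so H_0 ≅ Z.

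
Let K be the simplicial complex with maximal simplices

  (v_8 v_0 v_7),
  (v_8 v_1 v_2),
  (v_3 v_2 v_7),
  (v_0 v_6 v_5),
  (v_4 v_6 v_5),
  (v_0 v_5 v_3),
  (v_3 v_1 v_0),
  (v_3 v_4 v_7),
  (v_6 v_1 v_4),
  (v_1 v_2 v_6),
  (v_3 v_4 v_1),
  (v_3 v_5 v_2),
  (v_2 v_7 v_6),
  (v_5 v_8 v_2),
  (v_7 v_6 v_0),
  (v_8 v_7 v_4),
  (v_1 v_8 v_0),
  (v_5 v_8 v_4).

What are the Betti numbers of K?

Fix the vertex order v_0 < v_1 < v_2 < v_3 < v_4 < v_5 < v_6 < v_7 < v_8 and write every simplex with vertices in increasing order. Then dim K = 2 and the simplices of K are:

  0-simplices (9): [v_0], [v_1], [v_2], [v_3], [v_4], [v_5], [v_6], [v_7], [v_8]
  1-simplices (27): (27 of them)
  2-simplices (18): (18 of them)

giving chain groups C_0 ≅ Z^9, C_1 ≅ Z^27, C_2 ≅ Z^18.

∂_1: C_1 → C_0 maps an edge to its endpoints' difference, ∂[p,q] = q − p.
As a 9×27 matrix over Z this has rank 8, with invariant factors (1,1,1,1,1,1,1,1).

The boundary map ∂_2: C_2 → C_1 sends each 2-simplex [p,q,r] to [q,r] − [p,r] + [p,q]. For instance
  ∂[v_0,v_6,v_7] = [v_6,v_7] − [v_0,v_7] + [v_0,v_6],
  ∂[v_2,v_3,v_5] = [v_3,v_5] − [v_2,v_5] + [v_2,v_3].
As a 27×18 matrix over Z this has rank 17, with invariant factors (1,1,1,1,1,1,1,1,1,1,1,1,1,1,1,1,1).

Reading off H_k = ker ∂_k / im ∂_{k+1}:

  H_0: rank C_0 − rank ∂_1 = 9 − 8 = 1, and the invariant factors of ∂_1 are all 1, so H_0 = Z.
  H_1: rank ker ∂_1 − rank ∂_2 = (27 − 8) − 17 = 2, and the invariant factors of ∂_2 are all 1, so H_1 = Z^2.
  H_2: rank ker ∂_2 − rank ∂_3 = (18 − 17) − 0 = 1, and there is no ∂_3, so H_2 = Z.

As a check, the Euler characteristic is 9 − 27 + 18 = 0, which agrees with 1 − 2 + 1 = 0.
(K is a triangulation of the torus T^2.)

Hence the Betti numbers are b_0 = 1, b_1 = 2, b_2 = 1.

b_0 = 1, b_1 = 2, b_2 = 1.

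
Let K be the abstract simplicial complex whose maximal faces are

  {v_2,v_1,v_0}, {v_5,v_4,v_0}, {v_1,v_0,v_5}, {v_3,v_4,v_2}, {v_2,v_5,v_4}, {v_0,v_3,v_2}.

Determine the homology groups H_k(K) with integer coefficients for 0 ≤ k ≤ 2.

Fix the vertex order v_0 < v_1 < v_2 < v_3 < v_4 < v_5 and write every simplex with vertices in increasing order. Then dim K = 2 and the simplices of K are:

  0-simplices (6): [v_0], [v_1], [v_2], [v_3], [v_4], [v_5]
  1-simplices (12): [v_0,v_1], [v_0,v_2], [v_0,v_3], [v_0,v_4], [v_0,v_5], [v_1,v_2], [v_1,v_5], [v_2,v_3], [v_2,v_4], [v_2,v_5], [v_3,v_4], [v_4,v_5]
  2-simplices (6): [v_0,v_1,v_2], [v_0,v_1,v_5], [v_0,v_2,v_3], [v_0,v_4,v_5], [v_2,v_3,v_4], [v_2,v_4,v_5]

Hence C_0 ≅ Z^6, C_1 ≅ Z^12, C_2 ≅ Z^6.

Boundary ∂_1: C_1 → C_0 maps an edge to its endpoints' difference, ∂[p,q] = q − p. For instance
  ∂[v_2,v_5] = [v_5] − [v_2].
This gives a 6×12 integer matrix of rank 5; reducing to Smith normal form yields diagonal entries (1,1,1,1,1).

The boundary map ∂_2: C_2 → C_1 sends each 2-simplex [p,q,r] to [q,r] − [p,r] + [p,q]. For instance
  ∂[v_0,v_1,v_5] = [v_1,v_5] − [v_0,v_5] + [v_0,v_1],
  ∂[v_2,v_4,v_5] = [v_4,v_5] − [v_2,v_5] + [v_2,v_4].
The resulting 12×6 matrix has rank 6, and its Smith normal form has invariant factors (1,1,1,1,1,1).

From H_k ≅ ker(∂_k) / im(∂_{k+1}) we obtain:

  H_0: rank C_0 − rank ∂_1 = 6 − 5 = 1, and the invariant factors of ∂_1 are all 1, so H_0 = Z.
  H_1: rank ker ∂_1 − rank ∂_2 = (12 − 5) − 6 = 1, and the invariant factors of ∂_2 are all 1, so H_1 = Z.
  H_2: rank ker ∂_2 − rank ∂_3 = (6 − 6) − 0 = 0, and there is no ∂_3, so H_2 = 0.

H_0 = Z,  H_1 = Z,  H_2 = 0.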